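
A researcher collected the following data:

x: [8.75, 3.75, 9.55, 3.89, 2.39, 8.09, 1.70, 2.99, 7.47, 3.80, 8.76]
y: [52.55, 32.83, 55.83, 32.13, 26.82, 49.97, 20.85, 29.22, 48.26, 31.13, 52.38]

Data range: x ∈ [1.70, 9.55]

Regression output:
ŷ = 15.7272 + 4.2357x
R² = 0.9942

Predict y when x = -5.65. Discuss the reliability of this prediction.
ŷ = -8.2045, but this is extrapolation (below the data range [1.70, 9.55]) and may be unreliable.

Prediction calculation:
ŷ = 15.7272 + 4.2357 × (-5.65)
ŷ = -8.2045

Reliability:
- Data range: x ∈ [1.70, 9.55]
- Prediction point: x = -5.65 is 7.35 units below the observed range → this is EXTRAPOLATION, not interpolation

Why that matters here:
- The standard error of prediction grows with (x − x̄)², and x = -5.65 is far from x̄ = 5.56
- The linear relationship may not hold outside the observed range

A defensible statement: 'if the linear trend continued to x = -5.65, y would be about -8.2045' — the premise is untested.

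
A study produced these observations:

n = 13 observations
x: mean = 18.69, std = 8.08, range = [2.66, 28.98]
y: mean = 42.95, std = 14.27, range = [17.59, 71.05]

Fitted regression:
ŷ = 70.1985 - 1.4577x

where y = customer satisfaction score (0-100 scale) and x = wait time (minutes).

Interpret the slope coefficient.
On average, satisfaction score is about 1.4577 points lower for every extra minute of wait time.

The slope coefficient β₁ = -1.4577 represents the marginal effect of wait time on satisfaction score.

Interpretation:
- Wait time up by 1 minute → predicted satisfaction score decreases by 1.4577 points
- This is a linear approximation: the same per-unit change is assumed across the whole observed x range
- The slope describes association in these data, not necessarily a causal effect

(β₀ = 70.1985 is the fitted value at x = 0 and is not part of the slope interpretation.)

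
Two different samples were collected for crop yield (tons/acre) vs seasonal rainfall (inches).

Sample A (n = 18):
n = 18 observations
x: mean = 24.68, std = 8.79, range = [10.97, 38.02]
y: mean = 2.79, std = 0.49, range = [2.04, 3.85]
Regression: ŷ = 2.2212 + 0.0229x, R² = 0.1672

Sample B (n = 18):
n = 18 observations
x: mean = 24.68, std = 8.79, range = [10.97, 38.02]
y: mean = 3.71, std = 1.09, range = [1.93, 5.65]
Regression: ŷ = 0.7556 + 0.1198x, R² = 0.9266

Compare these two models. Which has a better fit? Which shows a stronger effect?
Model B has the better fit (R² = 0.9266 vs 0.1672). Model B shows the stronger effect (|β₁| = 0.1198 vs 0.0229).

Model Comparison:

Fit — compare R²:
- Model A: R² = 0.1672 → 16.72% of variance in crop yield explained
- Model B: R² = 0.9266 → 92.66% of variance in crop yield explained
- 0.9266 > 0.1672 → Model B has the better fit

Strength of effect — compare |β₁|:
- Model A: β₁ = 0.0229 → predicted crop yield rises 0.0229 tons/acre per additional inch of rainfall
- Model B: β₁ = 0.1198 → predicted crop yield rises 0.1198 tons/acre per additional inch of rainfall
- |0.0229| < |0.1198| → Model B shows the stronger marginal effect

Notes:
- The two samples could reflect different populations, time periods, or measurement quality.
- R² measures how tightly points cluster around the line; β₁ measures how steep the line is — they answer different questions.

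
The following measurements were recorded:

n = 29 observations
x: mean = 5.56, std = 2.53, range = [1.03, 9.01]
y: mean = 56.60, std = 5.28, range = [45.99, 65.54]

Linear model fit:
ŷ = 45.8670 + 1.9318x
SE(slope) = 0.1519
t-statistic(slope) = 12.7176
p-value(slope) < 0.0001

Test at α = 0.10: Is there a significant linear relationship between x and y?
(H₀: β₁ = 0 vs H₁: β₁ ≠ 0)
Since p-value < 0.0001 < α = 0.10, reject H₀ — the slope is significantly different from 0.

Hypothesis test for the slope coefficient:

H₀: β₁ = 0 (no linear relationship)
H₁: β₁ ≠ 0 (linear relationship exists)

Test statistic: t = β̂₁ / SE(β̂₁) = 1.9318 / 0.1519 = 12.7176

p < 0.0001: how often a slope estimate this far from 0 (in SE units) would arise by chance if β₁ were truly 0.

Decision rule: reject H₀ if p-value < α.
p-value < 0.0001 < α = 0.10 → reject H₀.

At α = 0.10 the data do provide convincing evidence of a nonzero slope.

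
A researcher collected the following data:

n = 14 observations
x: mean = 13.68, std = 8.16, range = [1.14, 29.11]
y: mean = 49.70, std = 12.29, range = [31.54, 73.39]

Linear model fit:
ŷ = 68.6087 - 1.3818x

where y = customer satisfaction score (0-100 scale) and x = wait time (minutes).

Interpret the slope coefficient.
An increase of one minute in wait time is associated with a 1.3818 points decrease in predicted satisfaction score.

The slope β₁ = -1.3818 gives the rate at which the fitted satisfaction score changes with wait time.

Interpretation:
- Wait time up by 1 minute → predicted satisfaction score decreases by 1.3818 points
- The effect is assumed constant over the observed range of x (linearity)
- The slope describes association in these data, not necessarily a causal effect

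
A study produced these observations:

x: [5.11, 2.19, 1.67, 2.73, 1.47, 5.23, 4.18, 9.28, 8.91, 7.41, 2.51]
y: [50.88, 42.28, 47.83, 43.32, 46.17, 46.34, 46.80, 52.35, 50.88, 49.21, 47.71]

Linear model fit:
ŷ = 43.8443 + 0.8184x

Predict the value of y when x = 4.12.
ŷ = 47.2161

Plug x = 4.12 into the fitted line:

ŷ = 43.8443 + 0.8184 × 4.12
ŷ = 43.8443 + 3.3718
ŷ = 47.2161

This is a point prediction; actual observations scatter around it by roughly the residual standard deviation.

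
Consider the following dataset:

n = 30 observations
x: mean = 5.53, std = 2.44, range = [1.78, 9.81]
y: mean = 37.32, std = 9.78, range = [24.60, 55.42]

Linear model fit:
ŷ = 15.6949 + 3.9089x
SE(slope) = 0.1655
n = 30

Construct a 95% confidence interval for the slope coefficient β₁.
The 95% CI for β₁ is (3.5699, 4.2479)

Confidence interval for the slope:

The 95% CI for β₁ is: β̂₁ ± t*(α/2, n-2) × SE(β̂₁)

Step 1: Find critical t-value
- Confidence level = 0.95
- Degrees of freedom = n - 2 = 30 - 2 = 28
- t*(α/2, 28) = 2.0484

Step 2: Calculate margin of error
Margin = 2.0484 × 0.1655 = 0.3390

Step 3: Construct interval
CI = 3.9089 ± 0.3390
CI = (3.5699, 4.2479)

Interpretation: each one-unit increase in x is associated with a change in mean y of between 3.5699 and 4.2479, with 95% confidence.
Both endpoints are positive, so the data support a genuinely positive slope at this confidence level.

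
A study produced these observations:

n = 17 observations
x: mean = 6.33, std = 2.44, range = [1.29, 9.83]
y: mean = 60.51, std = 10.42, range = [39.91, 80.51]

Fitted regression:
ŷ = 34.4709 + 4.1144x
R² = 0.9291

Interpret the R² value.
The model explains 92.91% of the variance in y (R² = 0.9291), leaving 7.09% unexplained; the fit is strong.

The coefficient of determination R² is the fraction of the total variation in y that the fitted line accounts for.

Here R² = 0.9291:
- Explained: 92.91% of the variation in y
- Unexplained (residual): 100% − 92.91% = 7.09%
- Rule of thumb (below 0.3 weak; 0.3 to below 0.7 moderate; 0.7 and above strong) → strong

Note: R² says nothing about causation, and a high R² does not by itself mean the linear form is appropriate — check the residuals.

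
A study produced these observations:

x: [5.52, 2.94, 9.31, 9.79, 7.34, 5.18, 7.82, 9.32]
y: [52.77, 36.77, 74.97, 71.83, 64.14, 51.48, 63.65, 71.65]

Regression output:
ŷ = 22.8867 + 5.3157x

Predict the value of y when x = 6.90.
ŷ = 59.5650

Plug x = 6.90 into the fitted line:

ŷ = 22.8867 + 5.3157 × 6.90
ŷ = 22.8867 + 36.6783
ŷ = 59.5650

This is the fitted mean response at that x — an individual observation would come with a wider prediction interval.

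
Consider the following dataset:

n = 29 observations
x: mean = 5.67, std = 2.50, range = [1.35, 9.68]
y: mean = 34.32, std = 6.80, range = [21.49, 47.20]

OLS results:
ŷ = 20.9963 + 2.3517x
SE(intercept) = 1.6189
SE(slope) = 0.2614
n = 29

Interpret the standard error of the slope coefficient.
SE(slope) = 0.2614 measures the uncertainty in the estimated slope. The coefficient is estimated precisely (SE/|β̂₁| = 11.1%).

SE(β̂₁) = 0.2614 says: if we drew many samples of n = 29 from the same population and refit each time, the fitted slopes would scatter with a standard deviation of roughly 0.2614 around the true β₁.

Relative precision:
- SE / |β̂₁| = 0.2614 / 2.3517 = 11.1%
- Rule of thumb (under 20%: precise; 20% to under 50%: moderately precise; 50% or more: imprecise) → precise

Link to interval estimation: a confidence interval for β₁ is β̂₁ ± t* × 0.2614, so SE sets the half-width per unit of t*.

What drives SE(β̂₁): more residual scatter → larger SE; wider spread of x values → smaller SE; larger n (here n = 29) → smaller SE.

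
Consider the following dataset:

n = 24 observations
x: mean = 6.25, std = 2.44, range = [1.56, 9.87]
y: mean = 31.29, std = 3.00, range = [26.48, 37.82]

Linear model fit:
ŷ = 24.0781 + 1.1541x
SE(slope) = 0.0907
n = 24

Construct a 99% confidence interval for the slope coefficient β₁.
The 99% CI for β₁ is (0.8984, 1.4098)

Confidence interval for the slope:

The 99% CI for β₁ is: β̂₁ ± t*(α/2, n-2) × SE(β̂₁)

Step 1: Find critical t-value
- Confidence level = 0.99
- Degrees of freedom = n - 2 = 24 - 2 = 22
- t*(α/2, 22) = 2.8188

Step 2: Calculate margin of error
Margin = 2.8188 × 0.0907 = 0.2557

Step 3: Construct interval
CI = 1.1541 ± 0.2557
CI = (0.8984, 1.4098)

Interpretation: We are 99% confident that the true slope β₁ lies between 0.8984 and 1.4098.
The interval does not include 0, suggesting a significant linear relationship.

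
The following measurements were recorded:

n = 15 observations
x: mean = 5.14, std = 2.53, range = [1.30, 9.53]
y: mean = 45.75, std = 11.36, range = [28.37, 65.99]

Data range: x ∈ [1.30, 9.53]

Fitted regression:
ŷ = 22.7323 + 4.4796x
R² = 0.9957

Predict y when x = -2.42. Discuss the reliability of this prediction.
The equation gives ŷ = 11.8917; however x = -2.42 is 3.72 units below the observed range, so this extrapolated value should not be trusted.

Prediction calculation:
ŷ = 22.7323 + 4.4796 × (-2.42)
ŷ = 11.8917

Reliability:
- Data range: x ∈ [1.30, 9.53]
- Prediction point: x = -2.42 is 3.72 units below the observed range → this is EXTRAPOLATION, not interpolation

Why that matters here:
- Real relationships often flatten, saturate, or turn nonlinear at extremes
- R² describes fit only over the sampled x values; it says nothing about behaviour beyond them

A defensible statement: 'if the linear trend continued to x = -2.42, y would be about 11.8917' — the premise is untested.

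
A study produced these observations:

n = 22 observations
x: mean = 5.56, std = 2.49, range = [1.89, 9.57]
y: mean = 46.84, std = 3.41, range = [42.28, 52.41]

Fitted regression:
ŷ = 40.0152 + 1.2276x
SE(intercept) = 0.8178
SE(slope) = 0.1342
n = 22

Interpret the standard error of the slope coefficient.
The slope 1.2276 is pinned down to within about ±0.1342 (one SE) by these data — relative uncertainty 10.9%, i.e. precise.

SE(β̂₁) = 0.1342 says: if we drew many samples of n = 22 from the same population and refit each time, the fitted slopes would scatter with a standard deviation of roughly 0.1342 around the true β₁.

Relative precision:
- SE / |β̂₁| = 0.1342 / 1.2276 = 10.9%
- Rule of thumb (under 20%: precise; 20% to under 50%: moderately precise; 50% or more: imprecise) → precise

Link to the t-test: t = β̂₁ / SE(β̂₁) = 1.2276 / 0.1342 = 9.1475, the statistic for H₀: β₁ = 0.

What drives SE(β̂₁): larger n (here n = 22) → smaller SE; more residual scatter → larger SE; wider spread of x values → smaller SE.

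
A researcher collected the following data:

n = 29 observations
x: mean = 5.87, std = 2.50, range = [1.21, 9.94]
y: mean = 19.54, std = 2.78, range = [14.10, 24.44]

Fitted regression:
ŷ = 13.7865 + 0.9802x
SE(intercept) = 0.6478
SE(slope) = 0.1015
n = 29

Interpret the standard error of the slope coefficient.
SE(slope) = 0.1015 measures the uncertainty in the estimated slope. The coefficient is estimated precisely (SE/|β̂₁| = 10.4%).

SE(β̂₁) = 0.1015 says: if we drew many samples of n = 29 from the same population and refit each time, the fitted slopes would scatter with a standard deviation of roughly 0.1015 around the true β₁.

Relative precision:
- SE / |β̂₁| = 0.1015 / 0.9802 = 10.4%
- Rule of thumb (under 20%: precise; 20% to under 50%: moderately precise; 50% or more: imprecise) → precise

Rough 95% range (±2 SE): 0.9802 ± 0.2030 → (0.7772, 1.1832).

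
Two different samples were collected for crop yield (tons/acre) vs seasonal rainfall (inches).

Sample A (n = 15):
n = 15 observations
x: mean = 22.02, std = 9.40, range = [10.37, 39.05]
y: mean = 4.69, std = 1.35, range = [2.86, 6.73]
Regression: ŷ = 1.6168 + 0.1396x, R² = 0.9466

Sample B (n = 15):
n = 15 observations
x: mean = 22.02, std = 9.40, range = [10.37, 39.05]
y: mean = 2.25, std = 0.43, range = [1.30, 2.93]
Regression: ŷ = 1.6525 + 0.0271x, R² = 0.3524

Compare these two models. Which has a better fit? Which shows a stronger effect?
Model A has the better fit (R² = 0.9466 vs 0.3524). Model A shows the stronger effect (|β₁| = 0.1396 vs 0.0271).

Model Comparison:

Goodness of fit (R²):
- Model A: R² = 0.9466 → 94.66% of variance in crop yield explained
- Model B: R² = 0.3524 → 35.24% of variance in crop yield explained
- 0.9466 > 0.3524 → Model A has the better fit

Effect size (slope magnitude):
- Model A: β₁ = 0.1396 → predicted crop yield rises 0.1396 tons/acre per additional inch of rainfall
- Model B: β₁ = 0.0271 → predicted crop yield rises 0.0271 tons/acre per additional inch of rainfall
- |0.1396| > |0.0271| → Model A shows the stronger marginal effect

Notes:
- A steeper slope doesn't make a better model if the scatter around the line is large.
- A better fit (higher R²) doesn't necessarily mean a more important relationship.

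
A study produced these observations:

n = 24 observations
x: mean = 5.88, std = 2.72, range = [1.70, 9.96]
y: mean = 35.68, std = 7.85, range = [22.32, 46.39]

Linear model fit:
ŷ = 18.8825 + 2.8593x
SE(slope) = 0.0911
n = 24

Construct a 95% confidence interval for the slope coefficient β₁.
The 95% CI for β₁ is (2.6704, 3.0482)

Confidence interval for the slope:

The 95% CI for β₁ is: β̂₁ ± t*(α/2, n-2) × SE(β̂₁)

Step 1: Find critical t-value
- Confidence level = 0.95
- Degrees of freedom = n - 2 = 24 - 2 = 22
- t*(α/2, 22) = 2.0739

Step 2: Calculate margin of error
Margin = 2.0739 × 0.0911 = 0.1889

Step 3: Construct interval
CI = 2.8593 ± 0.1889
CI = (2.6704, 3.0482)

Interpretation: each one-unit increase in x is associated with a change in mean y of between 2.6704 and 3.0482, with 95% confidence.
Since 0 is outside the interval, a two-sided test at α = 0.05 would reject H₀: β₁ = 0.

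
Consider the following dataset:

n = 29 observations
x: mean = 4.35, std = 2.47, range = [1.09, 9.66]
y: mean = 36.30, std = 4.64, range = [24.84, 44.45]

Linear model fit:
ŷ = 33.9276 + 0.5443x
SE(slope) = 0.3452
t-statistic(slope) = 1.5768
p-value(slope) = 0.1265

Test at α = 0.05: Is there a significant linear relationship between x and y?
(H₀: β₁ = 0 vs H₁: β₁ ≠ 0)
Since p-value = 0.1265 ≥ α = 0.05, fail to reject H₀ — the slope is not significantly different from 0.

Hypothesis test for the slope coefficient:

H₀: β₁ = 0 (no linear relationship)
H₁: β₁ ≠ 0 (linear relationship exists)

Test statistic: t = β̂₁ / SE(β̂₁) = 0.5443 / 0.3452 = 1.5768

p = 0.1265: how often a slope estimate this far from 0 (in SE units) would arise by chance if β₁ were truly 0.

Decision rule: reject H₀ if p-value < α.
p-value = 0.1265 ≥ α = 0.05 → fail to reject H₀.

Conclusion: the linear association between x and y is not significant at the 5% level.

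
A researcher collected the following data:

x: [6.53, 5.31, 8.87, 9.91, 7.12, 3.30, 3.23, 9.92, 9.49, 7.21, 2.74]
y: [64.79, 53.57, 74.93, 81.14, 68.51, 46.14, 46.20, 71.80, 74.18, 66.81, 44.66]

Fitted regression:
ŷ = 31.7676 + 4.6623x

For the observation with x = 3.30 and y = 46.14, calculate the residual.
Residual = -1.0132

The residual is the difference between the actual value and the predicted value:

Residual = y - ŷ

Step 1: Calculate predicted value
ŷ = 31.7676 + 4.6623 × 3.30
ŷ = 47.1532

Step 2: Calculate residual
Residual = 46.14 - 47.1532
Residual = -1.0132

Sign check: y < ŷ, so the point is below the line and the fit overestimates here.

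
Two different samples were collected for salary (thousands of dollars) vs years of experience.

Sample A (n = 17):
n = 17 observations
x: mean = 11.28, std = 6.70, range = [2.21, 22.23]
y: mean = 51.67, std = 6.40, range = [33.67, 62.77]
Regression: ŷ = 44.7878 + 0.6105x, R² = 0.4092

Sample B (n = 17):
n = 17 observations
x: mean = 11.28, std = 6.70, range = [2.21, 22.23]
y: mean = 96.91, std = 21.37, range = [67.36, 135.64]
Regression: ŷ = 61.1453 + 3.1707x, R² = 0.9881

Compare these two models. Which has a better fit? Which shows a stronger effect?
Model B has the better fit (R² = 0.9881 vs 0.4092). Model B shows the stronger effect (|β₁| = 3.1707 vs 0.6105).

Model Comparison:

Goodness of fit (R²):
- Model A: R² = 0.4092 → 40.92% of variance in salary explained
- Model B: R² = 0.9881 → 98.81% of variance in salary explained
- 0.9881 > 0.4092 → Model B has the better fit

Strength of effect — compare |β₁|:
- Model A: β₁ = 0.6105 → predicted salary rises 0.6105 thousand dollars per additional year of experience
- Model B: β₁ = 3.1707 → predicted salary rises 3.1707 thousand dollars per additional year of experience
- |0.6105| < |3.1707| → Model B shows the stronger marginal effect

Note: The two samples could reflect different populations, time periods, or measurement quality.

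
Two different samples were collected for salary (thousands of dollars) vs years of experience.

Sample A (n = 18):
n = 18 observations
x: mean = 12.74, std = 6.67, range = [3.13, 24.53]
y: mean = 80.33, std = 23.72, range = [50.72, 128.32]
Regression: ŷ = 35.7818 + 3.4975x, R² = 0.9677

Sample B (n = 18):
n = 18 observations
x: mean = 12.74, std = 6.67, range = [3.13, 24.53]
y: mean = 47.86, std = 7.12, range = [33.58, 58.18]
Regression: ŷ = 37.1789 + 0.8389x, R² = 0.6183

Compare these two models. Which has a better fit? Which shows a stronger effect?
Model A has the better fit (R² = 0.9677 vs 0.6183). Model A shows the stronger effect (|β₁| = 3.4975 vs 0.8389).

Model Comparison:

Which explains more variance? (R²)
- Model A: R² = 0.9677 → 96.77% of variance in salary explained
- Model B: R² = 0.6183 → 61.83% of variance in salary explained
- 0.9677 > 0.6183 → Model A has the better fit

Strength of effect — compare |β₁|:
- Model A: β₁ = 3.4975 → predicted salary rises 3.4975 thousand dollars per additional year of experience
- Model B: β₁ = 0.8389 → predicted salary rises 0.8389 thousand dollars per additional year of experience
- |3.4975| > |0.8389| → Model A shows the stronger marginal effect

Note: The two samples could reflect different populations, time periods, or measurement quality.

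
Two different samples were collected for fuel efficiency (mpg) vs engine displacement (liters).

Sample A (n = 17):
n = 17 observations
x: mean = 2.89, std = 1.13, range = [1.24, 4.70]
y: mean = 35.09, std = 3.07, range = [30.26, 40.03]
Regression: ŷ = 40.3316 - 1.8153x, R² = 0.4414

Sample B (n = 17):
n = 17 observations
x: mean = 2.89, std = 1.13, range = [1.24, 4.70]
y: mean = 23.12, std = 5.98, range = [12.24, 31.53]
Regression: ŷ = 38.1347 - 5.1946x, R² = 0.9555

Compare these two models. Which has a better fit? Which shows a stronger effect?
Model B has the better fit (R² = 0.9555 vs 0.4414). Model B shows the stronger effect (|β₁| = 5.1946 vs 1.8153).

Model Comparison:

Goodness of fit (R²):
- Model A: R² = 0.4414 → 44.14% of variance in fuel efficiency explained
- Model B: R² = 0.9555 → 95.55% of variance in fuel efficiency explained
- 0.9555 > 0.4414 → Model B has the better fit

Strength of effect — compare |β₁|:
- Model A: β₁ = -1.8153 → predicted fuel efficiency falls 1.8153 mpg per additional liter of engine displacement
- Model B: β₁ = -5.1946 → predicted fuel efficiency falls 5.1946 mpg per additional liter of engine displacement
- |-1.8153| < |-5.1946| → Model B shows the stronger marginal effect

Notes:
- A better fit (higher R²) doesn't necessarily mean a more important relationship.
- The two samples could reflect different populations, time periods, or measurement quality.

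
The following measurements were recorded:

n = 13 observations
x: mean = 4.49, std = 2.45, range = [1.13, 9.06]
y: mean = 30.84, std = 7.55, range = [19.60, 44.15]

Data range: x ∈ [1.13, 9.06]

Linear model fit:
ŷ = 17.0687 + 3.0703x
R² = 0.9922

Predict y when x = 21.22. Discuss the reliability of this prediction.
The equation gives ŷ = 82.2205; however x = 21.22 is 12.16 units above the observed range, so this extrapolated value should not be trusted.

Prediction calculation:
ŷ = 17.0687 + 3.0703 × 21.22
ŷ = 82.2205

Reliability:
- Data range: x ∈ [1.13, 9.06]
- Prediction point: x = 21.22 is 12.16 units above the observed range → this is EXTRAPOLATION, not interpolation

Why that matters here:
- There are no observations near this x to validate the fitted line there
- R² describes fit only over the sampled x values; it says nothing about behaviour beyond them
- Real relationships often flatten, saturate, or turn nonlinear at extremes

Report the number if required, but flag clearly that it is an extrapolation.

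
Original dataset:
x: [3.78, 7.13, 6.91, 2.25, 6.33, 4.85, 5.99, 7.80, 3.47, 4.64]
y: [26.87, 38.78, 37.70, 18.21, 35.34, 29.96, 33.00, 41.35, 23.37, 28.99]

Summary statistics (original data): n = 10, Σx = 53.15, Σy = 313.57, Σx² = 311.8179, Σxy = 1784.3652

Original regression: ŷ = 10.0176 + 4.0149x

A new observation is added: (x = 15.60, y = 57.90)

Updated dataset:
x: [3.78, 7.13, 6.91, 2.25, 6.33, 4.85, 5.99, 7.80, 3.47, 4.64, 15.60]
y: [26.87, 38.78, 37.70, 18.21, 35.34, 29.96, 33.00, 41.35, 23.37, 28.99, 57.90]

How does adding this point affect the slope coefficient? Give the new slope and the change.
Adding the point moves β₁ from 4.0149 to 2.9159, i.e. it decreases by 1.0990 (-27.4%).

x = 15.60 lies well outside the original x-range [2.25, 7.80] (x̄ ≈ 5.32), so this observation has high leverage and can move the slope substantially.

Step 1: Update the sums with the new point (n goes from 10 to 11)
Σx  = 53.15 + 15.60 = 68.75
Σy  = 313.57 + 57.90 = 371.47
Σx² = 311.8179 + 15.60² = 311.8179 + 243.3600 = 555.1779
Σxy = 1784.3652 + 15.60×57.90 = 1784.3652 + 903.2400 = 2687.6052

Step 2: Recompute the slope with b₁ = (nΣxy − ΣxΣy) / (nΣx² − (Σx)²)
Numerator   = 11×2687.6052 − 68.75×371.47 = 29563.6572 − 25538.5625 = 4025.0947
Denominator = 11×555.1779 − 68.75² = 6106.9569 − 4726.5625 = 1380.3944
b₁(new) = 4025.0947 / 1380.3944 = 2.9159

(Same formula on the original sums: (10×1784.3652 − 53.15×313.57) / (10×311.8179 − 53.15²) = 1177.4065 / 293.2565 = 4.0149, matching the given fit.)

Step 3: Change in slope
Δβ₁ = 2.9159 − 4.0149 = -1.0990
Relative change = -1.0990 / 4.0149 × 100% = -27.4%
→ the slope decreases when the point is added.

Because the point sits below the extension of the original line at a high-leverage x, it tilts the fit down.
In practice: check such a point for data-entry or measurement error; examine leverage (hᵢ) and Cook's distance rather than deleting it automatically.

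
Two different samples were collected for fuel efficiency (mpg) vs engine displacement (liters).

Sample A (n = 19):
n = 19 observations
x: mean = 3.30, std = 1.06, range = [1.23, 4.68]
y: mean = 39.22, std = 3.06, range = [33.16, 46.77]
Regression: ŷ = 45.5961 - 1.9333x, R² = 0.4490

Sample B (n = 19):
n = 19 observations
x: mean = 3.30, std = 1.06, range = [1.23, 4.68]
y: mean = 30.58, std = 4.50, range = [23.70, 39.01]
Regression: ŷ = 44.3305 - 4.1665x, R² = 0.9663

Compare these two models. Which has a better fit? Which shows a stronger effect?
Model B has the better fit (R² = 0.9663 vs 0.4490). Model B shows the stronger effect (|β₁| = 4.1665 vs 1.9333).

Model Comparison:

Fit — compare R²:
- Model A: R² = 0.4490 → 44.90% of variance in fuel efficiency explained
- Model B: R² = 0.9663 → 96.63% of variance in fuel efficiency explained
- 0.9663 > 0.4490 → Model B has the better fit

Which has the larger per-liter effect? (|β₁|)
- Model A: β₁ = -1.9333 → predicted fuel efficiency falls 1.9333 mpg per additional liter of engine displacement
- Model B: β₁ = -4.1665 → predicted fuel efficiency falls 4.1665 mpg per additional liter of engine displacement
- |-1.9333| < |-4.1665| → Model B shows the stronger marginal effect

Notes:
- The two samples could reflect different populations, time periods, or measurement quality.
- A better fit (higher R²) doesn't necessarily mean a more important relationship.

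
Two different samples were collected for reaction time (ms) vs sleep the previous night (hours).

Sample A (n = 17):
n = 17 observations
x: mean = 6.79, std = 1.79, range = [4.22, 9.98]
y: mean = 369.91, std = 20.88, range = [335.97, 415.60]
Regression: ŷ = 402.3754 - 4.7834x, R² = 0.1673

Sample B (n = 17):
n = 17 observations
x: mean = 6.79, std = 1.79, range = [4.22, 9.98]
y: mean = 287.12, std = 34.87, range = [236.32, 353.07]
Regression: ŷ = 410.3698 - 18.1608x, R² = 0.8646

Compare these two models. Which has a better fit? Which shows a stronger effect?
Model B has the better fit (R² = 0.8646 vs 0.1673). Model B shows the stronger effect (|β₁| = 18.1608 vs 4.7834).

Model Comparison:

Goodness of fit (R²):
- Model A: R² = 0.1673 → 16.73% of variance in reaction time explained
- Model B: R² = 0.8646 → 86.46% of variance in reaction time explained
- 0.8646 > 0.1673 → Model B has the better fit

Which has the larger per-hour effect? (|β₁|)
- Model A: β₁ = -4.7834 → predicted reaction time falls 4.7834 ms per additional hour of sleep
- Model B: β₁ = -18.1608 → predicted reaction time falls 18.1608 ms per additional hour of sleep
- |-4.7834| < |-18.1608| → Model B shows the stronger marginal effect

Note: R² measures how tightly points cluster around the line; β₁ measures how steep the line is — they answer different questions.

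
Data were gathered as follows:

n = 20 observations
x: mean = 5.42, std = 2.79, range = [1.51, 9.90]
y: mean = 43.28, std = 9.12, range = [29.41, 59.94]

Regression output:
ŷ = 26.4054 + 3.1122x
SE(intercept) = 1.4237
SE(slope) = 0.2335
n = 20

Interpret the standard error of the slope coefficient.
SE(β̂₁) = 0.2335 is the estimated standard deviation of the slope estimate across repeated samples; relative to β̂₁ = 3.1122 that is 7.5%, a precise estimate.

SE(β̂₁) = 0.2335 says: if we drew many samples of n = 20 from the same population and refit each time, the fitted slopes would scatter with a standard deviation of roughly 0.2335 around the true β₁.

Relative precision:
- SE / |β̂₁| = 0.2335 / 3.1122 = 7.5%
- Rule of thumb (under 20%: precise; 20% to under 50%: moderately precise; 50% or more: imprecise) → precise

Link to interval estimation: a confidence interval for β₁ is β̂₁ ± t* × 0.2335, so SE sets the half-width per unit of t*.

What drives SE(β̂₁): larger n (here n = 20) → smaller SE.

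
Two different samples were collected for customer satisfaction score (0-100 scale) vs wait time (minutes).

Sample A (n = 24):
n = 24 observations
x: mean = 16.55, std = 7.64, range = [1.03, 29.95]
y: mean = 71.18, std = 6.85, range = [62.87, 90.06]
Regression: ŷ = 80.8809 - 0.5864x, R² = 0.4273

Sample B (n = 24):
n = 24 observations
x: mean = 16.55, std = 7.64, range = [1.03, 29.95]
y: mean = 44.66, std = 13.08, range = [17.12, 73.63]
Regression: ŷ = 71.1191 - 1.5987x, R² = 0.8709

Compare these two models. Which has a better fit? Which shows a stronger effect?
Model B has the better fit (R² = 0.8709 vs 0.4273). Model B shows the stronger effect (|β₁| = 1.5987 vs 0.5864).

Model Comparison:

Which explains more variance? (R²)
- Model A: R² = 0.4273 → 42.73% of variance in satisfaction score explained
- Model B: R² = 0.8709 → 87.09% of variance in satisfaction score explained
- 0.8709 > 0.4273 → Model B has the better fit

Which has the larger per-minute effect? (|β₁|)
- Model A: β₁ = -0.5864 → predicted satisfaction score falls 0.5864 points per additional minute of wait time
- Model B: β₁ = -1.5987 → predicted satisfaction score falls 1.5987 points per additional minute of wait time
- |-0.5864| < |-1.5987| → Model B shows the stronger marginal effect

Note: A steeper slope doesn't make a better model if the scatter around the line is large.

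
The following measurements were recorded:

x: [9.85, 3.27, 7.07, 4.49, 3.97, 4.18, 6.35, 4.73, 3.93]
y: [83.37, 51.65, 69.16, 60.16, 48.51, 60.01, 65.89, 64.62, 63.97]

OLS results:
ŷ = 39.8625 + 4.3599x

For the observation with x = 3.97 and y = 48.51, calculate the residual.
Residual = -8.6613

The residual is the difference between the actual value and the predicted value:

Residual = y - ŷ

Step 1: Calculate predicted value
ŷ = 39.8625 + 4.3599 × 3.97
ŷ = 57.1713

Step 2: Calculate residual
Residual = 48.51 - 57.1713
Residual = -8.6613

Sign check: y < ŷ, so the point is below the line and the fit overestimates here.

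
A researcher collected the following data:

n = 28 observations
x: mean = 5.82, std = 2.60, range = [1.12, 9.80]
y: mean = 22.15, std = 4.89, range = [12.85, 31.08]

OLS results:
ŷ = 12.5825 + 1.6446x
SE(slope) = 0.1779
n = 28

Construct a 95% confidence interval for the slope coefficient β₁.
The 95% CI for β₁ is (1.2789, 2.0103)

Confidence interval for the slope:

The 95% CI for β₁ is: β̂₁ ± t*(α/2, n-2) × SE(β̂₁)

Step 1: Find critical t-value
- Confidence level = 0.95
- Degrees of freedom = n - 2 = 28 - 2 = 26
- t*(α/2, 26) = 2.0555

Step 2: Calculate margin of error
Margin = 2.0555 × 0.1779 = 0.3657

Step 3: Construct interval
CI = 1.6446 ± 0.3657
CI = (1.2789, 2.0103)

Interpretation: each one-unit increase in x is associated with a change in mean y of between 1.2789 and 2.0103, with 95% confidence.
Since 0 is outside the interval, a two-sided test at α = 0.05 would reject H₀: β₁ = 0.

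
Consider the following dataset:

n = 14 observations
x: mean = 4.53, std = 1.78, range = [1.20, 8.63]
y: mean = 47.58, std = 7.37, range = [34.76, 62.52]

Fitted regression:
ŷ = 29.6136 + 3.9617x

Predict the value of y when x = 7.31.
ŷ = 58.5736

x = 7.31 lies inside the observed range [1.20, 8.63], so the fitted equation applies directly:

ŷ = 29.6136 + 3.9617 × 7.31
ŷ = 29.6136 + 28.9600
ŷ = 58.5736

This is the fitted mean response at that x — an individual observation would come with a wider prediction interval.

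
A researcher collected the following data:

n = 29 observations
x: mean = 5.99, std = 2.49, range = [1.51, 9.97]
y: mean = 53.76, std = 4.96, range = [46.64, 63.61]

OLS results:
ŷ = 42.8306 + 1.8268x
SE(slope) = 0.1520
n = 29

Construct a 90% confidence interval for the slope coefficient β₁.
The 90% CI for β₁ is (1.5679, 2.0857)

Confidence interval for the slope:

The 90% CI for β₁ is: β̂₁ ± t*(α/2, n-2) × SE(β̂₁)

Step 1: Find critical t-value
- Confidence level = 0.9
- Degrees of freedom = n - 2 = 29 - 2 = 27
- t*(α/2, 27) = 1.7033

Step 2: Calculate margin of error
Margin = 1.7033 × 0.1520 = 0.2589

Step 3: Construct interval
CI = 1.8268 ± 0.2589
CI = (1.5679, 2.0857)

Interpretation: We are 90% confident that the true slope β₁ lies between 1.5679 and 2.0857.
Both endpoints are positive, so the data support a genuinely positive slope at this confidence level.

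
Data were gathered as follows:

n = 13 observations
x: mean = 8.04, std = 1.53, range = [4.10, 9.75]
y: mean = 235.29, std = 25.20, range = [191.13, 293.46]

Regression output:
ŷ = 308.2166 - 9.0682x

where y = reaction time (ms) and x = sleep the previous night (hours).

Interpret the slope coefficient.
An increase of one hour in sleep is associated with a 9.0682 ms decrease in predicted reaction time.

The slope β₁ = -9.0682 gives the rate at which the fitted reaction time changes with sleep.

Interpretation:
- Sleep up by 1 hour → predicted reaction time decreases by 9.0682 ms
- This is a linear approximation: the same per-unit change is assumed across the whole observed x range

(β₀ = 308.2166 is the fitted value at x = 0 and is not part of the slope interpretation.)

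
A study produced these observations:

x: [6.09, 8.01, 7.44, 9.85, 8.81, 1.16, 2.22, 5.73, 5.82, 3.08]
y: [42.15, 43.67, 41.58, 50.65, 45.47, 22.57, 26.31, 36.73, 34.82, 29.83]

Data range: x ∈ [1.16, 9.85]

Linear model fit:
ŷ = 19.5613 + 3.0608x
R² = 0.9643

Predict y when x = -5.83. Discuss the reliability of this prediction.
The equation gives ŷ = 1.7168; however x = -5.83 is 6.99 units below the observed range, so this extrapolated value should not be trusted.

Prediction calculation:
ŷ = 19.5613 + 3.0608 × (-5.83)
ŷ = 1.7168

Reliability:
- Data range: x ∈ [1.16, 9.85]
- Prediction point: x = -5.83 is 6.99 units below the observed range → this is EXTRAPOLATION, not interpolation

Why that matters here:
- The linear relationship may not hold outside the observed range
- The standard error of prediction grows with (x − x̄)², and x = -5.83 is far from x̄ = 5.82

Report the number if required, but flag clearly that it is an extrapolation.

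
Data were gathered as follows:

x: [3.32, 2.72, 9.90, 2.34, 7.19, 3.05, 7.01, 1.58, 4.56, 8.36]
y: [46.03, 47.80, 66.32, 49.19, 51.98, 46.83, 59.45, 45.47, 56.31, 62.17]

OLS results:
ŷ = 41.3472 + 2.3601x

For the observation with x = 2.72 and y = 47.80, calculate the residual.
Residual = 0.0333

The residual is the difference between the actual value and the predicted value:

Residual = y - ŷ

Step 1: Calculate predicted value
ŷ = 41.3472 + 2.3601 × 2.72
ŷ = 47.7667

Step 2: Calculate residual
Residual = 47.80 - 47.7667
Residual = 0.0333

Interpretation: the model underestimates the actual value by 0.0333 at this point (positive residual → observation lies above the fitted line).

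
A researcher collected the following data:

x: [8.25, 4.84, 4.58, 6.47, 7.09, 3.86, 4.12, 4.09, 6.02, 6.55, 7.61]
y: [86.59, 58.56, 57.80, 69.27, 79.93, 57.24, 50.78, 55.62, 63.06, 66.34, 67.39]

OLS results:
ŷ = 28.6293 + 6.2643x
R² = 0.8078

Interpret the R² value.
About 80.78% of the variability in y is accounted for by the regression on x (R² = 0.8078) — a strong linear fit.

R² = 1 − SS_res/SS_tot compares the residual scatter to the total scatter of y about its mean.

Here R² = 0.8078:
- Explained: 80.78% of the variation in y
- Unexplained (residual): 100% − 80.78% = 19.22%
- Rule of thumb (below 0.3 weak; 0.3 to below 0.7 moderate; 0.7 and above strong) → strong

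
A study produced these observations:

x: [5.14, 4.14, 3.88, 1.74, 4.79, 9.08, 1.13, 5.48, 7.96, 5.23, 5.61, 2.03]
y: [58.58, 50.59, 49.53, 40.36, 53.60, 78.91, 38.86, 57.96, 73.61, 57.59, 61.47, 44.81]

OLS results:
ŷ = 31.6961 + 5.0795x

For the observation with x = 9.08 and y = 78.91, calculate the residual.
Residual = 1.0920

The residual is the difference between the actual value and the predicted value:

Residual = y - ŷ

Step 1: Calculate predicted value
ŷ = 31.6961 + 5.0795 × 9.08
ŷ = 77.8180

Step 2: Calculate residual
Residual = 78.91 - 77.8180
Residual = 1.0920

Interpretation: the model underestimates the actual value by 1.0920 at this point (positive residual → observation lies above the fitted line).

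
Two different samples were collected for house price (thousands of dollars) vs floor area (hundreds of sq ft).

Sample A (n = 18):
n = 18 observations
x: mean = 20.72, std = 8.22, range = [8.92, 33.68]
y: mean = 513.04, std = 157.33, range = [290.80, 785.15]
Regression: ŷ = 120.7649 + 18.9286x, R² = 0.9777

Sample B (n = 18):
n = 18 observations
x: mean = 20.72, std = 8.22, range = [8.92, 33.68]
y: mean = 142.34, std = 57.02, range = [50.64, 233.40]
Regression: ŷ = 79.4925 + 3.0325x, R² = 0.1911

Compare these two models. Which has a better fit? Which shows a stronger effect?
Model A has the better fit (R² = 0.9777 vs 0.1911). Model A shows the stronger effect (|β₁| = 18.9286 vs 3.0325).

Model Comparison:

Which explains more variance? (R²)
- Model A: R² = 0.9777 → 97.77% of variance in house price explained
- Model B: R² = 0.1911 → 19.11% of variance in house price explained
- 0.9777 > 0.1911 → Model A has the better fit

Strength of effect — compare |β₁|:
- Model A: β₁ = 18.9286 → predicted house price rises 18.9286 thousand dollars per additional hundred sq ft of floor area
- Model B: β₁ = 3.0325 → predicted house price rises 3.0325 thousand dollars per additional hundred sq ft of floor area
- |18.9286| > |3.0325| → Model A shows the stronger marginal effect

Notes:
- A steeper slope doesn't make a better model if the scatter around the line is large.
- The two samples could reflect different populations, time periods, or measurement quality.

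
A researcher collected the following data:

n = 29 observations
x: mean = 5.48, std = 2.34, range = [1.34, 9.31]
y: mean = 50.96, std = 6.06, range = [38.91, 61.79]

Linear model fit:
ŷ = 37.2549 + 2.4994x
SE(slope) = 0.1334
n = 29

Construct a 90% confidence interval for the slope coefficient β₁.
The 90% CI for β₁ is (2.2722, 2.7266)

Confidence interval for the slope:

The 90% CI for β₁ is: β̂₁ ± t*(α/2, n-2) × SE(β̂₁)

Step 1: Find critical t-value
- Confidence level = 0.9
- Degrees of freedom = n - 2 = 29 - 2 = 27
- t*(α/2, 27) = 1.7033

Step 2: Calculate margin of error
Margin = 1.7033 × 0.1334 = 0.2272

Step 3: Construct interval
CI = 2.4994 ± 0.2272
CI = (2.2722, 2.7266)

Interpretation: each one-unit increase in x is associated with a change in mean y of between 2.2722 and 2.7266, with 90% confidence.
Both endpoints are positive, so the data support a genuinely positive slope at this confidence level.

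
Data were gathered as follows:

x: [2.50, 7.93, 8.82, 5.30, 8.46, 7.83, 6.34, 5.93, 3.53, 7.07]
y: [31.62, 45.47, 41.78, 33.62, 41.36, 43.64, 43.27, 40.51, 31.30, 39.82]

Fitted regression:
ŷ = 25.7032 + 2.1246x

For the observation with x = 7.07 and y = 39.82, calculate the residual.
Residual = -0.9041

The residual is the difference between the actual value and the predicted value:

Residual = y - ŷ

Step 1: Calculate predicted value
ŷ = 25.7032 + 2.1246 × 7.07
ŷ = 40.7241

Step 2: Calculate residual
Residual = 39.82 - 40.7241
Residual = -0.9041

The residual is negative, so the observed y = 39.82 sits below the regression line (the line overestimates it by 0.9041).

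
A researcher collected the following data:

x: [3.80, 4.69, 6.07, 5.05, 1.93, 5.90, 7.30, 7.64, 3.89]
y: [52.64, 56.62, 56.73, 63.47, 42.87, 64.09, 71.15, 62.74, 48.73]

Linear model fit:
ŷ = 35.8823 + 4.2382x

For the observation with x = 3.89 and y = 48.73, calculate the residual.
Residual = -3.6389

The residual is the difference between the actual value and the predicted value:

Residual = y - ŷ

Step 1: Calculate predicted value
ŷ = 35.8823 + 4.2382 × 3.89
ŷ = 52.3689

Step 2: Calculate residual
Residual = 48.73 - 52.3689
Residual = -3.6389

The residual is negative, so the observed y = 48.73 sits below the regression line (the line overestimates it by 3.6389).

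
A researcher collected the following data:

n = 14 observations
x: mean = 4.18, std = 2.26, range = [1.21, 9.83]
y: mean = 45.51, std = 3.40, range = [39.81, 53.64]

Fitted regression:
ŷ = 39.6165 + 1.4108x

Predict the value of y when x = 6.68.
ŷ = 49.0406

x = 6.68 lies inside the observed range [1.21, 9.83], so the fitted equation applies directly:

ŷ = 39.6165 + 1.4108 × 6.68
ŷ = 39.6165 + 9.4241
ŷ = 49.0406

This is the fitted mean response at that x — an individual observation would come with a wider prediction interval.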